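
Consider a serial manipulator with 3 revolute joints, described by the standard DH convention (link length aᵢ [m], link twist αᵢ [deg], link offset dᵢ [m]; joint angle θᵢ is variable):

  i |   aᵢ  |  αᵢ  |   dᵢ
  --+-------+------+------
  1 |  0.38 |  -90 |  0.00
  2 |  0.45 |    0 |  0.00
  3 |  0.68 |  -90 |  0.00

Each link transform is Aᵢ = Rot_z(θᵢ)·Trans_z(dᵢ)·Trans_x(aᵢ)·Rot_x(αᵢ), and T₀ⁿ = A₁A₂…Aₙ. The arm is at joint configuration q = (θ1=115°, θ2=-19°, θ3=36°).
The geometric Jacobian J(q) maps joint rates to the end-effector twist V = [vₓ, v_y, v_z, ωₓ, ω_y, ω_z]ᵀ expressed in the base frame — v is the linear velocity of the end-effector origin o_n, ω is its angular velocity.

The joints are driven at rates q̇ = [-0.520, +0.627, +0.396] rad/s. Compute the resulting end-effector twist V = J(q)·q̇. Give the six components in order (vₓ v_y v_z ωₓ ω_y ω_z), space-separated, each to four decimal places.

o_n = [-0.6152, 1.3194, -0.0523]
J₁: ẑ×o_n = [-1.3194, -0.6152, 0.0000], ω = ẑ
J2: z=[-0.9063, -0.4226, 0.0000] o=[-0.1606, 0.3444, 0.0000] → [0.0221, -0.0474, -1.0758, -0.9063, -0.4226, 0.0000]
J3: z=[-0.9063, -0.4226, 0.0000] o=[-0.3404, 0.7300, 0.1465] → [0.0840, -0.1802, -0.6503, -0.9063, -0.4226, 0.0000]
V = J·q̇ = [0.7332, 0.2188, -0.9320, -0.9272, -0.4323, -0.5200]

0.7332 0.2188 -0.9320 -0.9272 -0.4323 -0.5200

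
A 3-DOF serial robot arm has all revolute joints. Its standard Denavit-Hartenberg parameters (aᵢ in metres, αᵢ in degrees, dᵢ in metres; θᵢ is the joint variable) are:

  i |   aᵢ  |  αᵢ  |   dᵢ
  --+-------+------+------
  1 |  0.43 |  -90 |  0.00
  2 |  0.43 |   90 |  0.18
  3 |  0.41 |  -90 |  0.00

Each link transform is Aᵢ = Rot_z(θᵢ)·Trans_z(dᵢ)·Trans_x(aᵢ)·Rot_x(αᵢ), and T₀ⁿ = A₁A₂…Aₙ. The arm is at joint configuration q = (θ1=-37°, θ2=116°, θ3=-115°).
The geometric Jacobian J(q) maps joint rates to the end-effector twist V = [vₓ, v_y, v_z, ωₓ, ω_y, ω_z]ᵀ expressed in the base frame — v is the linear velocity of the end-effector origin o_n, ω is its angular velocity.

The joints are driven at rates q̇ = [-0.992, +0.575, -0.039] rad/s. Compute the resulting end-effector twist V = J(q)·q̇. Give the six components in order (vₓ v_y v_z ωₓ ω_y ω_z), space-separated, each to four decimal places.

o_n = [0.1382, -0.3441, -0.2307]
J₁: ẑ×o_n = [0.3441, 0.1382, -0.0000], ω = ẑ
J2: z=[0.6018, 0.7986, 0.0000] o=[0.3434, -0.2588, 0.0000] → [-0.1843, 0.1389, 0.1125, 0.6018, 0.7986, 0.0000]
J3: z=[0.7178, -0.5409, -0.4384] o=[0.3012, -0.0016, -0.3865] → [-0.2344, -0.0404, -0.3340, 0.7178, -0.5409, -0.4384]
V = J·q̇ = [-0.4381, -0.0557, 0.0777, 0.3180, 0.4803, -0.9749]

-0.4381 -0.0557 0.0777 0.3180 0.4803 -0.9749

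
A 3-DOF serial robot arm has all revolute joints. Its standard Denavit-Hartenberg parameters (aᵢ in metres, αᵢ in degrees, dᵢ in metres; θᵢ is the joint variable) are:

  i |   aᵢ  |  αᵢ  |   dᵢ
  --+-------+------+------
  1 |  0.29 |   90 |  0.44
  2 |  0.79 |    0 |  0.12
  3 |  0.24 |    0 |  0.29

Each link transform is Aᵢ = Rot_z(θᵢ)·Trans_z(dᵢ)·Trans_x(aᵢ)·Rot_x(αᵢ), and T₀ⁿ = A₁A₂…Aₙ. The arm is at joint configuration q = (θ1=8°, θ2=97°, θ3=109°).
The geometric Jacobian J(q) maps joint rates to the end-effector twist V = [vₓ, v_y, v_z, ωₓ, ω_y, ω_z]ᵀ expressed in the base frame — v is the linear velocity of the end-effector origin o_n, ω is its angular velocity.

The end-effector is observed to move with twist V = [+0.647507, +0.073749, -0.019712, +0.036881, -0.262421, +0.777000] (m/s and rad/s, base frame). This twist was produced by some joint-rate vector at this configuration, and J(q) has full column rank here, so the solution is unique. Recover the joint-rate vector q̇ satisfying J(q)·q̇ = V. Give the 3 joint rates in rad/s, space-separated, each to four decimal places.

o_n = [0.0353, -0.4091, 1.1189]
J₁: ẑ×o_n = [0.4091, 0.0353, -0.0000], ω = ẑ
J2: z=[0.1392, -0.9903, 0.0000] o=[0.2872, 0.0404, 0.4400] → [-0.6723, -0.0945, -0.3120, 0.1392, -0.9903, 0.0000]
J3: z=[0.1392, -0.9903, 0.0000] o=[0.2085, -0.0919, 1.2241] → [0.1042, 0.0146, -0.2157, 0.1392, -0.9903, 0.0000]
q̇ = J⁺·V = [0.7770, -0.3890, 0.6540]

0.7770 -0.3890 0.6540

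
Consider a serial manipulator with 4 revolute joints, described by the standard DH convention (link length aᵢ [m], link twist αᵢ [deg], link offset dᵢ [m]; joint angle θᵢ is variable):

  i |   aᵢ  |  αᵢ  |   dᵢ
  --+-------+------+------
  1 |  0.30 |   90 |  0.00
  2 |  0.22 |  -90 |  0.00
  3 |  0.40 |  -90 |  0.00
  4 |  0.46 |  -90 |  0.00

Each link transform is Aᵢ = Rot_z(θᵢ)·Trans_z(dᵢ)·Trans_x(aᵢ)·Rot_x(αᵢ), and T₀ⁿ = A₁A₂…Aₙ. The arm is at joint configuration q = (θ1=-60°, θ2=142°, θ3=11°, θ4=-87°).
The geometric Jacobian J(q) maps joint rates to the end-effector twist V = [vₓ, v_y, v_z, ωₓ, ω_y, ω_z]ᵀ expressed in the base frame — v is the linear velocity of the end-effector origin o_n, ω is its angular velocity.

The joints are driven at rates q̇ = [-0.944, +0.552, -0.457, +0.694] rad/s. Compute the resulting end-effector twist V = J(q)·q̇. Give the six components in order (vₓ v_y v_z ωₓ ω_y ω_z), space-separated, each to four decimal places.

0.1810 0.3418 -0.2043 0.3048 -0.2694 -0.6654

o_n = [-0.1720, 0.4598, 0.0297]
J₁: ẑ×o_n = [-0.4598, -0.1720, 0.0000], ω = ẑ
J2: z=[-0.8660, -0.5000, 0.0000] o=[0.1500, -0.2598, 0.0000] → [-0.0149, 0.0258, -0.7842, -0.8660, -0.5000, 0.0000]
J3: z=[-0.3078, 0.5332, -0.7880] o=[0.0633, -0.1097, 0.1354] → [0.3924, 0.1529, -0.0498, -0.3078, 0.5332, -0.7880]
J4: z=[0.9253, 0.3606, -0.1175] o=[-0.0253, 0.1965, 0.3772] → [-0.0943, 0.3387, 0.2966, 0.9253, 0.3606, -0.1175]
V = J·q̇ = [0.1810, 0.3418, -0.2043, 0.3048, -0.2694, -0.6654]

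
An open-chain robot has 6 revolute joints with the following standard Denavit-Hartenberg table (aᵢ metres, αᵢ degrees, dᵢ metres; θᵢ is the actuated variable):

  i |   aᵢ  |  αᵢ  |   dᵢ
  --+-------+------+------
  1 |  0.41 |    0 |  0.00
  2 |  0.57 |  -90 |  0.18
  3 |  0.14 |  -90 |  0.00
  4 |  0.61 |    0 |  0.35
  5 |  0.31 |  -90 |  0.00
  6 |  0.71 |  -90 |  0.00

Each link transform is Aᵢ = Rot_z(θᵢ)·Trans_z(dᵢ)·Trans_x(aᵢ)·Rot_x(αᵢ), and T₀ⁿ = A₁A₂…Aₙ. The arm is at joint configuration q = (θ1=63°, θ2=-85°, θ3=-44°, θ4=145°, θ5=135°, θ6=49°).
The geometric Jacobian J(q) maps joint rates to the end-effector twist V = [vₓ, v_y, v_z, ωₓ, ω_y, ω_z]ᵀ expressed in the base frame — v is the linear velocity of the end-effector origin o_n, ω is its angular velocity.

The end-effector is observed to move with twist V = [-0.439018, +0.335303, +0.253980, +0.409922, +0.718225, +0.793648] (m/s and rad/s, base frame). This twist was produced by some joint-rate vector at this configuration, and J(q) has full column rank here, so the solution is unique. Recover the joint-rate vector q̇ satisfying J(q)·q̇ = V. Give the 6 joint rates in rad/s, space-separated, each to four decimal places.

o_n = [0.6000, 0.6447, 0.1574]
J₁: ẑ×o_n = [-0.6447, 0.6000, 0.0000], ω = ẑ
J2: z=[0.0000, 0.0000, 1.0000] o=[0.1861, 0.3653, 0.0000] → [-0.2794, 0.4139, 0.0000, 0.0000, 0.0000, 1.0000]
J3: z=[0.3746, 0.9272, 0.0000] o=[0.7146, 0.1518, 0.1800] → [-0.0209, 0.0085, 0.2909, 0.3746, 0.9272, 0.0000]
J4: z=[0.6441, -0.2602, -0.7193] o=[0.8080, 0.1141, 0.2773] → [0.4129, 0.2268, 0.2877, 0.6441, -0.2602, -0.7193]
J5: z=[0.6441, -0.2602, -0.7193] o=[0.5691, -0.1668, -0.3216] → [0.4591, -0.3308, 0.5307, 0.6441, -0.2602, -0.7193]
J6: z=[0.5918, -0.4264, 0.6841] o=[0.7194, 0.1018, -0.2842] → [-0.5598, -0.3430, 0.2704, 0.5918, -0.4264, 0.6841]
q̇ = J⁺·V = [0.3110, 0.3240, 0.8530, 0.1100, -0.1470, 0.1930]

0.3110 0.3240 0.8530 0.1100 -0.1470 0.1930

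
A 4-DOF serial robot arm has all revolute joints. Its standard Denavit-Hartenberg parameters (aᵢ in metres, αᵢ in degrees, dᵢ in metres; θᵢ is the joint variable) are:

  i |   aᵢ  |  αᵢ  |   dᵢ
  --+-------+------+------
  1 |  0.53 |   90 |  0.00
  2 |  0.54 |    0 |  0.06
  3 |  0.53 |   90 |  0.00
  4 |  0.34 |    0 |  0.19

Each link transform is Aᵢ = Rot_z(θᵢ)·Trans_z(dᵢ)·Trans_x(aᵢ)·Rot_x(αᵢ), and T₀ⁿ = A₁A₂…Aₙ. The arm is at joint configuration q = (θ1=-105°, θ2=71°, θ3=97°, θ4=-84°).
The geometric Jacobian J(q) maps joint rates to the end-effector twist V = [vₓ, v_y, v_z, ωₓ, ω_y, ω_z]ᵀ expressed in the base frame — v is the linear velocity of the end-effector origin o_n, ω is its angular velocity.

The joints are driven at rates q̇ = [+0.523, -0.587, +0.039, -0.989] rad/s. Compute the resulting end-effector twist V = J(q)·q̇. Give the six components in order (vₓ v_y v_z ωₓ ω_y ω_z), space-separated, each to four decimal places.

-0.0366 -0.6607 0.1088 0.5825 0.0568 -0.4444

o_n = [0.2189, -0.2576, 0.8140]
J₁: ẑ×o_n = [0.2576, 0.2189, -0.0000], ω = ẑ
J2: z=[-0.9659, 0.2588, 0.0000] o=[-0.1372, -0.5119, 0.0000] → [0.2107, 0.7863, -0.3379, -0.9659, 0.2588, 0.0000]
J3: z=[-0.9659, 0.2588, 0.0000] o=[-0.2406, -0.6662, 0.5106] → [0.0785, 0.2931, -0.5137, -0.9659, 0.2588, 0.0000]
J4: z=[-0.0538, -0.2008, 0.9781] o=[-0.1065, -0.1655, 0.6208] → [0.0513, 0.3287, 0.0703, -0.0538, -0.2008, 0.9781]
V = J·q̇ = [-0.0366, -0.6607, 0.1088, 0.5825, 0.0568, -0.4444]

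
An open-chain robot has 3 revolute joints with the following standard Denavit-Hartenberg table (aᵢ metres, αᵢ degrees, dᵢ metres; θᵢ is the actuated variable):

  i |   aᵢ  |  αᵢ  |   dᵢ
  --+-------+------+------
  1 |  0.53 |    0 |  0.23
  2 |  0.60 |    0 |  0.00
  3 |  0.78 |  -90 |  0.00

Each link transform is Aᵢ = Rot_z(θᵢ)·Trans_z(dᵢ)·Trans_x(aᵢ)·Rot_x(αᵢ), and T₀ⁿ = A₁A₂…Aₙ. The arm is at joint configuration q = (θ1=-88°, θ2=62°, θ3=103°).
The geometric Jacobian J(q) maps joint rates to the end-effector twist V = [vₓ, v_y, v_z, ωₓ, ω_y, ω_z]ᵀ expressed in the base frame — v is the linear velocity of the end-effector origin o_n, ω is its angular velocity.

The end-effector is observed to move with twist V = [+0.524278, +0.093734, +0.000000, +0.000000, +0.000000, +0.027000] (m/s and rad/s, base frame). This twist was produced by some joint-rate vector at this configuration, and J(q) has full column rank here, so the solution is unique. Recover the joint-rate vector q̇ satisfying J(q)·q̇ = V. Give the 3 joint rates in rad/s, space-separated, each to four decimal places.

0.9630 -0.8310 -0.1050

o_n = [0.7332, -0.0327, 0.2300]
J₁: ẑ×o_n = [0.0327, 0.7332, -0.0000], ω = ẑ
J2: z=[0.0000, 0.0000, 1.0000] o=[0.0185, -0.5297, 0.2300] → [-0.4970, 0.7147, 0.0000, 0.0000, 0.0000, 1.0000]
J3: z=[0.0000, 0.0000, 1.0000] o=[0.5578, -0.7927, 0.2300] → [-0.7600, 0.1755, 0.0000, 0.0000, 0.0000, 1.0000]
q̇ = J⁺·V = [0.9630, -0.8310, -0.1050]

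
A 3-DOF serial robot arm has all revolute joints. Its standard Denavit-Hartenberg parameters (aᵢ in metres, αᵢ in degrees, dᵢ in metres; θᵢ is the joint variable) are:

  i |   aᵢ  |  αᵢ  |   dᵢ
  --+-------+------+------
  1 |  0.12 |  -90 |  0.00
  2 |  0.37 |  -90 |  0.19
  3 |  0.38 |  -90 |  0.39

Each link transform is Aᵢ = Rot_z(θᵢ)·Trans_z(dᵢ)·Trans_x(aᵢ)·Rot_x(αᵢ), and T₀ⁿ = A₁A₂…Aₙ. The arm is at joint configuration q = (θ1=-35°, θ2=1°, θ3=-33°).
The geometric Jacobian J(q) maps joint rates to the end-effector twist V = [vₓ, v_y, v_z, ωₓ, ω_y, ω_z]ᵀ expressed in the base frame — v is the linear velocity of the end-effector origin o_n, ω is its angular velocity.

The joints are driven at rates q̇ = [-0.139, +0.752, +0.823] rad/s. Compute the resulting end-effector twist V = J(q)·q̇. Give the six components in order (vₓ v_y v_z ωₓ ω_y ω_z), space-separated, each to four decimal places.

-0.2773 -0.2621 -0.5157 0.4196 0.6242 -0.9619

o_n = [0.8845, -0.1347, -0.4020]
J₁: ẑ×o_n = [0.1347, 0.8845, -0.0000], ω = ẑ
J2: z=[0.5736, 0.8192, 0.0000] o=[0.0983, -0.0688, 0.0000] → [-0.3293, 0.2306, -0.6818, 0.5736, 0.8192, 0.0000]
J3: z=[-0.0143, 0.0100, -0.9998] o=[0.5103, -0.1254, -0.0065] → [-0.0133, -0.3798, -0.0036, -0.0143, 0.0100, -0.9998]
V = J·q̇ = [-0.2773, -0.2621, -0.5157, 0.4196, 0.6242, -0.9619]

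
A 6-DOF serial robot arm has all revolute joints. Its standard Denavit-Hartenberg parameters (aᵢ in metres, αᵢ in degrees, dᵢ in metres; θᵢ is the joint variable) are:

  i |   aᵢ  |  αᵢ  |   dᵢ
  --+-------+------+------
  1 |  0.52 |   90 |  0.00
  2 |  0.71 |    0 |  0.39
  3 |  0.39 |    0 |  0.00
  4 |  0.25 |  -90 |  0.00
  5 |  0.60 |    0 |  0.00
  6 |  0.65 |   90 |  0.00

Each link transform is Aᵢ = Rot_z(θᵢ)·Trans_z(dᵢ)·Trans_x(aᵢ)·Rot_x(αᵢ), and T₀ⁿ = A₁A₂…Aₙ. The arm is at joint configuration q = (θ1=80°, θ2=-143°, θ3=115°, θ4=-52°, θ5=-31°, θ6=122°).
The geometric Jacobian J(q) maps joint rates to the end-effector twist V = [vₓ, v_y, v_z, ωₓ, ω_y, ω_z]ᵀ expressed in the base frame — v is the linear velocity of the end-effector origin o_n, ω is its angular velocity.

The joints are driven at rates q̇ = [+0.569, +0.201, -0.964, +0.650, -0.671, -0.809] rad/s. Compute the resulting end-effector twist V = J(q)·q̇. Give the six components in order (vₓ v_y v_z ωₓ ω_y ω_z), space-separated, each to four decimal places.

0.0872 0.0063 -1.1345 -0.3644 -1.4158 0.3120

o_n = [0.1227, 0.4130, -1.3519]
J₁: ẑ×o_n = [-0.4130, 0.1227, 0.0000], ω = ẑ
J2: z=[0.9848, -0.1736, 0.0000] o=[0.0903, 0.5121, 0.0000] → [0.2348, 1.3314, -0.0919, 0.9848, -0.1736, 0.0000]
J3: z=[0.9848, -0.1736, 0.0000] o=[0.3759, -0.1140, -0.4273] → [0.1606, 0.9106, 0.4751, 0.9848, -0.1736, 0.0000]
J4: z=[0.9848, -0.1736, 0.0000] o=[0.4357, 0.2251, -0.6104] → [0.1288, 0.7303, 0.1307, 0.9848, -0.1736, 0.0000]
J5: z=[0.1710, 0.9698, 0.1736] o=[0.4432, 0.2678, -0.8566] → [-0.5056, 0.0290, 0.3357, 0.1710, 0.9698, 0.1736]
J6: z=[0.1710, 0.9698, 0.1736] o=[0.7631, 0.3021, -1.3631] → [-0.0084, -0.1131, 0.6400, 0.1710, 0.9698, 0.1736]
V = J·q̇ = [0.0872, 0.0063, -1.1345, -0.3644, -1.4158, 0.3120]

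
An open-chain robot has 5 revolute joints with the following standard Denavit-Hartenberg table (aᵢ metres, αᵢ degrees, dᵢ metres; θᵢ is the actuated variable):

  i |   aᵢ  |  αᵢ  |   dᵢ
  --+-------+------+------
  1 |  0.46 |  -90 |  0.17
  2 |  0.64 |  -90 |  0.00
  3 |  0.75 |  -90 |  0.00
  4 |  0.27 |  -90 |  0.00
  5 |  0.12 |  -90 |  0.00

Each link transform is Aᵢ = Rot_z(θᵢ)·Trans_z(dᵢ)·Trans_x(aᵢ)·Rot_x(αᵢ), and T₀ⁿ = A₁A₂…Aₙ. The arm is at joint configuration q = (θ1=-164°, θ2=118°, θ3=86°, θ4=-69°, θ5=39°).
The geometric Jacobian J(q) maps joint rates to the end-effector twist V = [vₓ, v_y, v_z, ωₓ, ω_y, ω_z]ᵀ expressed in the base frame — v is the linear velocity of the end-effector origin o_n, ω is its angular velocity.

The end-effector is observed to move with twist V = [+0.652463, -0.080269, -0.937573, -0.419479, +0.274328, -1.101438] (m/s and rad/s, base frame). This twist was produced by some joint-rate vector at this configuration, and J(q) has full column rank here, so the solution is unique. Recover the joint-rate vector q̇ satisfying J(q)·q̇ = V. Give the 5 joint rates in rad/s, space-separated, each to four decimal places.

o_n = [-0.0444, 0.8952, -0.3566]
J₁: ẑ×o_n = [-0.8952, -0.0444, 0.0000], ω = ẑ
J2: z=[0.2756, -0.9613, 0.0000] o=[-0.4422, -0.1268, 0.1700] → [0.5062, 0.1452, 0.6641, 0.2756, -0.9613, 0.0000]
J3: z=[0.8487, 0.2434, 0.4695] o=[-0.1534, -0.0440, -0.3951] → [-0.4316, 0.0185, 0.7706, 0.8487, 0.2434, 0.4695]
J4: z=[-0.4694, -0.0620, 0.8808] o=[-0.3360, 0.6820, -0.4413] → [-0.1931, 0.2966, -0.0820, -0.4694, -0.0620, 0.8808]
J5: z=[-0.5315, 0.8164, -0.2257] o=[-0.1456, 0.8370, -0.3289] → [-0.0095, -0.0376, -0.1136, -0.5315, 0.8164, -0.2257]
q̇ = J⁺·V = [-0.9430, -0.8650, -0.5500, -0.0200, -0.5200]

-0.9430 -0.8650 -0.5500 -0.0200 -0.5200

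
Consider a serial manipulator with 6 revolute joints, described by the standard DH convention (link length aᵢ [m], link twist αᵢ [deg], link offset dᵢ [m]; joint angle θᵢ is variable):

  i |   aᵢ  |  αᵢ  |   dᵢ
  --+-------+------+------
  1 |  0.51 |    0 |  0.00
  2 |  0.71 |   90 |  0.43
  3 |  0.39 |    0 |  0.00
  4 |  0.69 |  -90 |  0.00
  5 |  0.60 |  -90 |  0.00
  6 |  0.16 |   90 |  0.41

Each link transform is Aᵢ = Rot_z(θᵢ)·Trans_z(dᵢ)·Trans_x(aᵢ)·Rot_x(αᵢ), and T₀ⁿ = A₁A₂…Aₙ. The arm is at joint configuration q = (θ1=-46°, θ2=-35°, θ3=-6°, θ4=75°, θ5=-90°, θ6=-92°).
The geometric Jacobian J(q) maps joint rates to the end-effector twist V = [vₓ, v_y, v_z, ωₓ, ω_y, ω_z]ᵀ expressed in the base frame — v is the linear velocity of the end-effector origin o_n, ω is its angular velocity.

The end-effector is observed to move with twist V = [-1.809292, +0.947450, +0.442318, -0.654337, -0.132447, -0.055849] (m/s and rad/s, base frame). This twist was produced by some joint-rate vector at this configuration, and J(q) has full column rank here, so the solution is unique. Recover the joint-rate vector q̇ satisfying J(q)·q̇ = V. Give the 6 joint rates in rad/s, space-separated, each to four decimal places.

-0.3030 -0.8120 0.2090 0.4580 0.3530 0.9990

o_n = [-0.0228, -1.7861, 1.4735]
J₁: ẑ×o_n = [1.7861, -0.0228, 0.0000], ω = ẑ
J2: z=[0.0000, 0.0000, 1.0000] o=[0.3543, -0.3669, 0.0000] → [1.4192, -0.3770, 0.0000, 0.0000, 0.0000, 1.0000]
J3: z=[-0.9877, -0.1564, 0.0000] o=[0.4653, -1.0681, 0.4300] → [-0.1632, 1.0306, 0.6328, -0.9877, -0.1564, 0.0000]
J4: z=[-0.9877, -0.1564, 0.0000] o=[0.5260, -1.4512, 0.3892] → [-0.1696, 1.0709, 0.2449, -0.9877, -0.1564, 0.0000]
J5: z=[-0.1460, 0.9221, 0.3584] o=[0.5647, -1.6954, 1.0334] → [0.4383, -0.1463, 0.5549, -0.1460, 0.9221, 0.3584]
J6: z=[0.0561, -0.3540, 0.9336] o=[-0.0279, -1.7893, 1.0334] → [-0.1587, -0.0199, 0.0020, 0.0561, -0.3540, 0.9336]
q̇ = J⁺·V = [-0.3030, -0.8120, 0.2090, 0.4580, 0.3530, 0.9990]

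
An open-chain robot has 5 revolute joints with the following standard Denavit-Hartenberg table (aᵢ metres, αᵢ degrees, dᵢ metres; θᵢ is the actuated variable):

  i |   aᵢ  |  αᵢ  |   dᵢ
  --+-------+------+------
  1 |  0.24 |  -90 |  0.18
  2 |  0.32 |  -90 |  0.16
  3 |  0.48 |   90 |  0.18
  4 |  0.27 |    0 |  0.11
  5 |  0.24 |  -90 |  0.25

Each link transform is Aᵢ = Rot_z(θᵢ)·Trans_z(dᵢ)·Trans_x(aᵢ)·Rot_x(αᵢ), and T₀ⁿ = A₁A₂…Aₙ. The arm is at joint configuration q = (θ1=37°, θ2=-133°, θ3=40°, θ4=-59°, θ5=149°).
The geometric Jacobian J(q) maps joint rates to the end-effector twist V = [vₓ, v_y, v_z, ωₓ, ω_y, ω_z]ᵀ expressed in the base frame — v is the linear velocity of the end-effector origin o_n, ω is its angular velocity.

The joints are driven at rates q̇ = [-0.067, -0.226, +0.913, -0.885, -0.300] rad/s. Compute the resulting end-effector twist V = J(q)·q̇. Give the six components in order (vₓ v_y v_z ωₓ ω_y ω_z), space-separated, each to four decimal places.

o_n = [-0.2796, -0.1633, 1.0587]
J₁: ẑ×o_n = [0.1633, -0.2796, 0.0000], ω = ẑ
J2: z=[-0.6018, 0.7986, 0.0000] o=[0.1917, 0.1444, 0.1800] → [0.7018, 0.5288, 0.5616, -0.6018, 0.7986, 0.0000]
J3: z=[0.5841, 0.4401, 0.6820] o=[-0.0789, 0.1409, 0.4140] → [0.4912, -0.5134, -0.0893, 0.5841, 0.4401, 0.6820]
J4: z=[-0.8111, 0.3480, 0.4701] o=[0.0116, -0.1772, 0.8057] → [0.0815, 0.0683, 0.0900, -0.8111, 0.3480, 0.4701]
J5: z=[-0.8111, 0.3480, 0.4701] o=[-0.2170, -0.3559, 0.7775] → [0.0073, 0.1987, -0.1345, -0.8111, 0.3480, 0.4701]
V = J·q̇ = [0.2046, -0.6896, -0.2478, 1.6305, -0.1910, -0.0014]

0.2046 -0.6896 -0.2478 1.6305 -0.1910 -0.0014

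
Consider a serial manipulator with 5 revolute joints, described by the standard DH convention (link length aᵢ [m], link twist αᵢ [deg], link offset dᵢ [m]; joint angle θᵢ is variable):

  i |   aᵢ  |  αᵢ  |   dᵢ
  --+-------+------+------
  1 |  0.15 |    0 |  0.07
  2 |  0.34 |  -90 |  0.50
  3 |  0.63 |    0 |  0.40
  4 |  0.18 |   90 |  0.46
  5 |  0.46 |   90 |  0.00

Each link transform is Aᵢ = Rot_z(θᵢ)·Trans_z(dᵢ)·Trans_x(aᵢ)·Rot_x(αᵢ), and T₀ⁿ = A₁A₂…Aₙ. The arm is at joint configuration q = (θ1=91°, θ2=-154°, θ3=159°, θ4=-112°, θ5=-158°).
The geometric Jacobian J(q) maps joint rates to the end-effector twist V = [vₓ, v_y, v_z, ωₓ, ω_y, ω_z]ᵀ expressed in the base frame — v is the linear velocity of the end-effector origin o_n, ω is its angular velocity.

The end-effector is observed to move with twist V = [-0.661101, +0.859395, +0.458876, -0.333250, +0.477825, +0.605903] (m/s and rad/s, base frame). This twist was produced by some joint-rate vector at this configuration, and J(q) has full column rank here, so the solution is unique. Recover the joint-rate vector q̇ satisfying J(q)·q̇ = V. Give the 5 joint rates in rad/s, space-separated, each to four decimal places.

0.4390 0.7050 0.6340 -0.7140 -0.7890

o_n = [0.4211, 0.8331, 0.5245]
J₁: ẑ×o_n = [-0.8331, 0.4211, 0.0000], ω = ẑ
J2: z=[0.0000, 0.0000, 1.0000] o=[-0.0026, 0.1500, 0.0700] → [-0.6831, 0.4237, 0.0000, 0.0000, 0.0000, 1.0000]
J3: z=[0.8910, 0.4540, 0.0000] o=[0.1517, -0.1530, 0.5700] → [-0.0207, 0.0405, 0.7563, 0.8910, 0.4540, 0.0000]
J4: z=[0.8910, 0.4540, 0.0000] o=[0.2411, 0.5527, 0.3442] → [0.0818, -0.1606, 0.1681, 0.8910, 0.4540, 0.0000]
J5: z=[0.3320, -0.6516, 0.6820] o=[0.7067, 0.6521, 0.2126] → [-0.3267, -0.2983, -0.1260, 0.3320, -0.6516, 0.6820]
q̇ = J⁺·V = [0.4390, 0.7050, 0.6340, -0.7140, -0.7890]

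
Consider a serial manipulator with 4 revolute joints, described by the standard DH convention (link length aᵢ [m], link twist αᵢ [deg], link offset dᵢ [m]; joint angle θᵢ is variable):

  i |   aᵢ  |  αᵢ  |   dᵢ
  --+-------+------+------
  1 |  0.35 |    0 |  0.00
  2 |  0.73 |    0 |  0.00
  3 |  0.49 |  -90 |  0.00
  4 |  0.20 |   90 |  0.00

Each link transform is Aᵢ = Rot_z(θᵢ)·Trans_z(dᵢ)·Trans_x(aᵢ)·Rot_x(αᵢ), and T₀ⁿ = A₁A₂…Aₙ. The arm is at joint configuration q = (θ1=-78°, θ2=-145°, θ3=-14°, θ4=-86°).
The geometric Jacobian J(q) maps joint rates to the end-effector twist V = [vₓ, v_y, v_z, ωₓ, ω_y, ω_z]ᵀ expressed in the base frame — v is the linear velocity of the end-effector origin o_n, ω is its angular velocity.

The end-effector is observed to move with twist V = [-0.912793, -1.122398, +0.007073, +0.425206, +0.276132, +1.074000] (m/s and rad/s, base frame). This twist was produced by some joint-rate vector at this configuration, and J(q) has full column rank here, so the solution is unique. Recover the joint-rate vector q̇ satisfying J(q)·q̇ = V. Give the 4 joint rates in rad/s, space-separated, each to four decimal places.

0.6510 0.8290 -0.4060 -0.5070

o_n = [-0.7356, 0.5782, 0.1995]
J₁: ẑ×o_n = [-0.5782, -0.7356, 0.0000], ω = ẑ
J2: z=[0.0000, 0.0000, 1.0000] o=[0.0728, -0.3424, 0.0000] → [-0.9205, -0.8084, 0.0000, 0.0000, 0.0000, 1.0000]
J3: z=[0.0000, 0.0000, 1.0000] o=[-0.4611, 0.1555, 0.0000] → [-0.4226, -0.2745, 0.0000, 0.0000, 0.0000, 1.0000]
J4: z=[-0.8387, -0.5446, 0.0000] o=[-0.7280, 0.5665, 0.0000] → [-0.1087, 0.1673, -0.0140, -0.8387, -0.5446, 0.0000]
q̇ = J⁺·V = [0.6510, 0.8290, -0.4060, -0.5070]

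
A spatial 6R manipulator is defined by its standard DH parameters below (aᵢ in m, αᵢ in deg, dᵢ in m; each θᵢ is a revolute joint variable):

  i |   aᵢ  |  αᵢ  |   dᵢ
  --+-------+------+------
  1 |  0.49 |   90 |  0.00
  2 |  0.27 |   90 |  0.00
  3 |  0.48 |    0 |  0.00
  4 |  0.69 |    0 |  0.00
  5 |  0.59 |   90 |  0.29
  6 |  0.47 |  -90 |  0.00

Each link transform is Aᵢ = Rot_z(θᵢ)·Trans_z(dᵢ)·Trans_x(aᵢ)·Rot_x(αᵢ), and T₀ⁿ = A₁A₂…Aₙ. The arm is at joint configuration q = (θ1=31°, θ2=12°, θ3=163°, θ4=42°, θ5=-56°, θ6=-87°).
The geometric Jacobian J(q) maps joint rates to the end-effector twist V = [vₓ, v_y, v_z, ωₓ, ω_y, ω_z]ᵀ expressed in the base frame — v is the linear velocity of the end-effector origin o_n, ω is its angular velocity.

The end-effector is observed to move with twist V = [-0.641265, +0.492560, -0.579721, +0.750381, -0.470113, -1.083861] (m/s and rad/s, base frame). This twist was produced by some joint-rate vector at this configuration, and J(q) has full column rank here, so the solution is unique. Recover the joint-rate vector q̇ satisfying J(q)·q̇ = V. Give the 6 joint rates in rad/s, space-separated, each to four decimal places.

o_n = [-0.6513, -0.5842, -0.1034]
J₁: ẑ×o_n = [0.5842, -0.6513, 0.0000], ω = ẑ
J2: z=[0.5150, -0.8572, 0.0000] o=[0.4200, 0.2524, 0.0000] → [0.0886, 0.0533, -1.3492, 0.5150, -0.8572, 0.0000]
J3: z=[0.1782, 0.1071, -0.9781] o=[0.6464, 0.3884, 0.0561] → [-0.9684, 1.2978, -0.0344, 0.1782, 0.1071, -0.9781]
J4: z=[0.1782, 0.1071, -0.9781] o=[0.3338, 0.0368, -0.0393] → [-0.6143, 0.9750, -0.0052, 0.1782, 0.1071, -0.9781]
J5: z=[0.1782, 0.1071, -0.9781] o=[-0.3407, -0.0282, -0.1693] → [-0.5367, 0.2921, -0.0658, 0.1782, 0.1071, -0.9781]
J6: z=[0.8733, -0.4753, 0.1071] o=[-0.5565, -0.5124, -0.5581] → [-0.2084, -0.4073, -0.1077, 0.8733, -0.4753, 0.1071]
q̇ = J⁺·V = [-0.3860, 0.3780, -0.2640, 0.6710, 0.3590, 0.4800]

-0.3860 0.3780 -0.2640 0.6710 0.3590 0.4800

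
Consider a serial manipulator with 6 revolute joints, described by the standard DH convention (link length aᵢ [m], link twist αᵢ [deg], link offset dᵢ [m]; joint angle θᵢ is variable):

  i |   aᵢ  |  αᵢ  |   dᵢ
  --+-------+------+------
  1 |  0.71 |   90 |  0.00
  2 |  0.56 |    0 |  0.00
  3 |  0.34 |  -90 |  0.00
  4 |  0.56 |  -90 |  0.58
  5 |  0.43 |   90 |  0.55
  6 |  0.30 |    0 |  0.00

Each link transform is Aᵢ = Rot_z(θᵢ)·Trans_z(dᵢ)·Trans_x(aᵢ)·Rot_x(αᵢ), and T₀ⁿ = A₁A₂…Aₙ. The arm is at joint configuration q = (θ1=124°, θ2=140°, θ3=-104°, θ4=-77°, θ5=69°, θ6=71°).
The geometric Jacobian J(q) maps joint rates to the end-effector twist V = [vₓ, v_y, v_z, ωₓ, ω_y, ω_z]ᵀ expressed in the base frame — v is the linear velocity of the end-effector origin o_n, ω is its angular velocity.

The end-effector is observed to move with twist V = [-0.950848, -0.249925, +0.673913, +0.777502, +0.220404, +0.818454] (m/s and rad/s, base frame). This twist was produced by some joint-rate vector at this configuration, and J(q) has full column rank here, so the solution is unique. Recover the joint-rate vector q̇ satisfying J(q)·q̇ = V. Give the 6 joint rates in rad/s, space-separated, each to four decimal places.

0.7470 -0.5000 0.7600 0.0300 -0.2720 0.4910

o_n = [-0.2763, 1.3796, 1.2070]
J₁: ẑ×o_n = [-1.3796, -0.2763, 0.0000], ω = ẑ
J2: z=[0.8290, 0.5592, 0.0000] o=[-0.3970, 0.5886, 0.0000] → [0.6749, -1.0006, 0.5882, 0.8290, 0.5592, 0.0000]
J3: z=[0.8290, 0.5592, 0.0000] o=[-0.1571, 0.2330, 0.3600] → [0.4737, -0.7022, 1.0172, 0.8290, 0.5592, 0.0000]
J4: z=[0.3287, -0.4873, 0.8090] o=[-0.3110, 0.4610, 0.5598] → [-1.0585, -0.1847, 0.3188, 0.3287, -0.4873, 0.8090]
J5: z=[-0.6273, 0.5277, 0.5727] o=[0.2751, 0.5680, 1.1031] → [-0.4100, -0.2506, -0.2181, -0.6273, 0.5277, 0.5727]
J6: z=[0.7769, 0.4749, 0.4134] o=[-0.0931, 1.1611, 1.1137] → [-0.0460, -0.1482, 0.2567, 0.7769, 0.4749, 0.4134]
q̇ = J⁺·V = [0.7470, -0.5000, 0.7600, 0.0300, -0.2720, 0.4910]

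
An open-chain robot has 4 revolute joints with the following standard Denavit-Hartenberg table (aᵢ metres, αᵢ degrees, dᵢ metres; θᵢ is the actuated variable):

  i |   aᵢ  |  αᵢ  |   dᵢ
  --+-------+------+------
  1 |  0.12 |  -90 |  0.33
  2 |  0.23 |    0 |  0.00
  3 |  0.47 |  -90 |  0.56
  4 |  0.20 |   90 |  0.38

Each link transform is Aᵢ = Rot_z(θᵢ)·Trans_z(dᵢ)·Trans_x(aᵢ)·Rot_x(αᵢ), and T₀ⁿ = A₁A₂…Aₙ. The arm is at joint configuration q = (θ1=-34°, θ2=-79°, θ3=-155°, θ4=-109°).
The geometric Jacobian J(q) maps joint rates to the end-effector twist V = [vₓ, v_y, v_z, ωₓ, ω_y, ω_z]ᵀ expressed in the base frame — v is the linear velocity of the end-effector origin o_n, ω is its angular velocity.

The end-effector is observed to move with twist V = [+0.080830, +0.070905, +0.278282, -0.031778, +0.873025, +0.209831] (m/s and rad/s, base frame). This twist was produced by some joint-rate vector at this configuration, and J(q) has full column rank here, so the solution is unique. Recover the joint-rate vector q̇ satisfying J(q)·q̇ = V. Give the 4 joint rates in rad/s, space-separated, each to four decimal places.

o_n = [0.1026, 0.8344, 0.4516]
J₁: ẑ×o_n = [-0.8344, 0.1026, 0.0000], ω = ẑ
J2: z=[0.5592, 0.8290, 0.0000] o=[0.0995, -0.0671, 0.3300] → [0.1008, -0.0680, 0.5015, 0.5592, 0.8290, 0.0000]
J3: z=[0.5592, 0.8290, 0.0000] o=[0.1359, -0.0916, 0.5558] → [-0.0864, 0.0583, 0.5454, 0.5592, 0.8290, 0.0000]
J4: z=[-0.6707, 0.4524, 0.5878] o=[0.2200, 0.5271, 0.1755] → [-0.0557, 0.1161, -0.1530, -0.6707, 0.4524, 0.5878]
q̇ = J⁺·V = [-0.1640, 0.2160, 0.4900, 0.6360]

-0.1640 0.2160 0.4900 0.6360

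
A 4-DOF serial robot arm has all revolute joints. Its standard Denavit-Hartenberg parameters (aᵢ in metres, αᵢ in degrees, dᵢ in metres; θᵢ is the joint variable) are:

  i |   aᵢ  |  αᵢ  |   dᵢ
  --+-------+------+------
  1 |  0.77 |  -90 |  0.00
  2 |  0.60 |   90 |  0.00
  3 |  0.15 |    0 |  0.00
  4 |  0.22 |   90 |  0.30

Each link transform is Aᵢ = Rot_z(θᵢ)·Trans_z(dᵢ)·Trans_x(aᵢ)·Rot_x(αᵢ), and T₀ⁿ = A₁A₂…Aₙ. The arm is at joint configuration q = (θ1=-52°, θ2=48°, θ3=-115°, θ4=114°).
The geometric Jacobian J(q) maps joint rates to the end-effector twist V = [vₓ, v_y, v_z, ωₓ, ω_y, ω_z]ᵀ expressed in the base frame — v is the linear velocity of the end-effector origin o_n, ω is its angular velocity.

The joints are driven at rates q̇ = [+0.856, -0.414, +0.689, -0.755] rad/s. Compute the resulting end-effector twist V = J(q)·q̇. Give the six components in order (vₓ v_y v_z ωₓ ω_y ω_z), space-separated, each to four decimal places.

1.1697 0.4928 0.2325 -0.3564 -0.2162 0.8118

o_n = [0.8128, -1.2674, -0.3615]
J₁: ẑ×o_n = [1.2674, 0.8128, -0.0000], ω = ẑ
J2: z=[0.7880, 0.6157, 0.0000] o=[0.4741, -0.6068, 0.0000] → [-0.2226, 0.2849, -0.7292, 0.7880, 0.6157, 0.0000]
J3: z=[0.4575, -0.5856, 0.6691] o=[0.7212, -0.9231, -0.4459] → [0.1810, 0.0227, -0.1039, 0.4575, -0.5856, 0.6691]
J4: z=[0.4575, -0.5856, 0.6691] o=[0.5880, -0.9734, -0.3988] → [0.1749, 0.1334, -0.0029, 0.4575, -0.5856, 0.6691]
V = J·q̇ = [1.1697, 0.4928, 0.2325, -0.3564, -0.2162, 0.8118]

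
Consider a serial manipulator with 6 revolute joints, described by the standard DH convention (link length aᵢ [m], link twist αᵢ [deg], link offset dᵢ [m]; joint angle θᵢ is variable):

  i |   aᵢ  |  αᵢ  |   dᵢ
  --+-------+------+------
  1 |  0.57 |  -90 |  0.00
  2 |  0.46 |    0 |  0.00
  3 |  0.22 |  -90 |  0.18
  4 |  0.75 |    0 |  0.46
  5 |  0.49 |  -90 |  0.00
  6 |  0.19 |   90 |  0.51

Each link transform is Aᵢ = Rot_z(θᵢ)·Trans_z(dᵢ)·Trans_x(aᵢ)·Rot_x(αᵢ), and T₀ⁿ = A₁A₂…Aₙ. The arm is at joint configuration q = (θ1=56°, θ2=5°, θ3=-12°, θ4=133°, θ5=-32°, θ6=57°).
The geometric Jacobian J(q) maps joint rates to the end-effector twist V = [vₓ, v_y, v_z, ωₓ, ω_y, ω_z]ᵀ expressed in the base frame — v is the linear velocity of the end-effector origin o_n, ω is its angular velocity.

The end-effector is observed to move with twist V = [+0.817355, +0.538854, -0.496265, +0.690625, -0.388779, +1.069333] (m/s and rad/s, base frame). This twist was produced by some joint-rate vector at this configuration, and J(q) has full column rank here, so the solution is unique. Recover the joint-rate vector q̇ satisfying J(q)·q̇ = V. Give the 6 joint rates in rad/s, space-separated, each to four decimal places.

o_n = [0.8008, -0.3396, -0.4488]
J₁: ẑ×o_n = [0.3396, 0.8008, -0.0000], ω = ẑ
J2: z=[-0.8290, 0.5592, 0.0000] o=[0.3187, 0.4726, 0.0000] → [-0.2510, -0.3721, 0.4037, -0.8290, 0.5592, 0.0000]
J3: z=[-0.8290, 0.5592, 0.0000] o=[0.5750, 0.8525, -0.0401] → [-0.2286, -0.3389, 0.8620, -0.8290, 0.5592, 0.0000]
J4: z=[0.0681, 0.1010, -0.9925] o=[0.5479, 1.1341, -0.0133] → [-1.5067, -0.2214, -0.1260, 0.0681, 0.1010, -0.9925]
J5: z=[0.0681, 0.1010, -0.9925] o=[0.7501, 0.4530, -0.5322] → [-0.7783, -0.0560, -0.0591, 0.0681, 0.1010, -0.9925]
J6: z=[-0.7030, -0.7010, -0.1196] o=[1.0969, 0.1071, -0.5436] → [-0.1199, 0.1020, 0.1064, -0.7030, -0.7010, -0.1196]
q̇ = J⁺·V = [0.3250, -0.3010, -0.4590, 0.0840, -0.8150, -0.1570]

0.3250 -0.3010 -0.4590 0.0840 -0.8150 -0.1570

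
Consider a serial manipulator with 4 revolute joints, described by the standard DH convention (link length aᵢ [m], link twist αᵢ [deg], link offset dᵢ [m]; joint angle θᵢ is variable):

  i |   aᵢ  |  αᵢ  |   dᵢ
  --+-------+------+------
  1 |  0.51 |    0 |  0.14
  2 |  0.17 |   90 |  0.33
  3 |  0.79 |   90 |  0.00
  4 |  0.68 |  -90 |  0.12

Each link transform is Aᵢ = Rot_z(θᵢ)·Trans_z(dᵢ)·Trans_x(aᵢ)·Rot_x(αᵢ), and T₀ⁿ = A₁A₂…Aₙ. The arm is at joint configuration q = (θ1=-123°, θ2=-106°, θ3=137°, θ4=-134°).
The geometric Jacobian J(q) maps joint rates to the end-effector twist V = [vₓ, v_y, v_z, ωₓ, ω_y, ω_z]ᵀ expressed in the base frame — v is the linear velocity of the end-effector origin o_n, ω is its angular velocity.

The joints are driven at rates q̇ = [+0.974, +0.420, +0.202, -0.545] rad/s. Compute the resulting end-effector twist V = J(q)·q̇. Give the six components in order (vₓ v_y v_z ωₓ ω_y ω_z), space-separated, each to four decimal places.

0.9501 -0.5334 -0.2122 0.3963 -0.1480 0.9954

o_n = [-0.6598, -0.7339, 0.7744]
J₁: ẑ×o_n = [0.7339, -0.6598, 0.0000], ω = ẑ
J2: z=[0.0000, 0.0000, 1.0000] o=[-0.2778, -0.4277, 0.1400] → [0.3062, -0.3820, 0.0000, 0.0000, 0.0000, 1.0000]
J3: z=[0.7547, 0.6561, 0.0000] o=[-0.3893, -0.2994, 0.4700] → [0.1997, -0.2297, -0.1505, 0.7547, 0.6561, 0.0000]
J4: z=[-0.4474, 0.5147, 0.7314] o=[-0.0102, -0.7355, 1.0088] → [-0.1218, -0.5799, 0.3336, -0.4474, 0.5147, 0.7314]
V = J·q̇ = [0.9501, -0.5334, -0.2122, 0.3963, -0.1480, 0.9954]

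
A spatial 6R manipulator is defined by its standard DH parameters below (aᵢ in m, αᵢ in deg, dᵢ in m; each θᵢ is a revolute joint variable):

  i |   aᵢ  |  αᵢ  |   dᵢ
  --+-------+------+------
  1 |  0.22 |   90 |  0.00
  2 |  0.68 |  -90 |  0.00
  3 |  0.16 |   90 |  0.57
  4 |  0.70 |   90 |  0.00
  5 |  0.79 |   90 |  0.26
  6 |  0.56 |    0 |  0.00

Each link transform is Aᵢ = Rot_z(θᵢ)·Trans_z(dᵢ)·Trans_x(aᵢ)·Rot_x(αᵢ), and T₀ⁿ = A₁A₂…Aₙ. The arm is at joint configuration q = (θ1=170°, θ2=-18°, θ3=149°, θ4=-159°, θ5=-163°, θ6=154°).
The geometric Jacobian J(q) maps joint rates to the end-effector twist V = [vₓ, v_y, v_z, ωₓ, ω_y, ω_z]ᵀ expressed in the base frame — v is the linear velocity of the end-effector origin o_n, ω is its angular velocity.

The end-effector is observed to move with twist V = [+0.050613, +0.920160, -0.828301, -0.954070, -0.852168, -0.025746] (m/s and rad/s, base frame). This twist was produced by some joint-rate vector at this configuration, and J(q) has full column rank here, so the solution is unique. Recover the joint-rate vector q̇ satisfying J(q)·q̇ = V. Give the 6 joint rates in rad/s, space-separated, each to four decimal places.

o_n = [-1.3700, 0.5335, 0.5381]
J₁: ẑ×o_n = [-0.5335, -1.3700, 0.0000], ω = ẑ
J2: z=[0.1736, 0.9848, 0.0000] o=[-0.2167, 0.0382, 0.0000] → [0.5299, -0.0934, 1.2218, 0.1736, 0.9848, 0.0000]
J3: z=[-0.3043, 0.0537, 0.9511] o=[-0.8536, 0.1505, -0.2101] → [-0.3241, -0.2635, -0.0888, -0.3043, 0.0537, 0.9511]
J4: z=[-0.6312, -0.7591, -0.1592] o=[-0.9129, 0.0773, 0.3744] → [-0.0517, 0.1761, -0.6350, -0.6312, -0.7591, -0.1592]
J5: z=[-0.5398, 0.2826, 0.7930] o=[-1.3027, 0.4878, -0.0373] → [0.1264, 0.2573, -0.0057, -0.5398, 0.2826, 0.7930]
J6: z=[-0.4408, -0.8974, 0.0197] o=[-0.8765, 0.2936, 0.6499] → [0.0956, -0.0590, -0.5486, -0.4408, -0.8974, 0.0197]
q̇ = J⁺·V = [-0.6980, -0.0580, 0.8140, 0.9480, 0.0580, 0.1510]

-0.6980 -0.0580 0.8140 0.9480 0.0580 0.1510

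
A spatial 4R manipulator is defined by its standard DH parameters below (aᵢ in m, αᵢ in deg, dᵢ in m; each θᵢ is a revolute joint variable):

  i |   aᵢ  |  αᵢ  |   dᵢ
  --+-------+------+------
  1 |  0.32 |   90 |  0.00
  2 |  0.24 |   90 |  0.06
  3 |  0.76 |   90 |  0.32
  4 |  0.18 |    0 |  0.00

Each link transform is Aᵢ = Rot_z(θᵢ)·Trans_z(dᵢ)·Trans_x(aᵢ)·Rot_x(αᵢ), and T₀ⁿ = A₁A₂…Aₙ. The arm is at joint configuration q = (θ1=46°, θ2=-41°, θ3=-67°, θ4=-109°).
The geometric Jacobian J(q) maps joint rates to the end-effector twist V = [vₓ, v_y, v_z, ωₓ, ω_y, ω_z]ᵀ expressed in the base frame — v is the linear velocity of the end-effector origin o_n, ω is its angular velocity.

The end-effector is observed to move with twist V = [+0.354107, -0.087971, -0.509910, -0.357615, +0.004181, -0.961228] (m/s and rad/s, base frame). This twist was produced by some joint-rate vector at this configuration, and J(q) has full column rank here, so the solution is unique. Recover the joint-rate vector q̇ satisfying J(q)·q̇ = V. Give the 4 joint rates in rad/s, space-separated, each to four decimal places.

0.0100 -0.4520 0.8940 -0.4910

o_n = [0.0022, 0.8454, -0.4503]
J₁: ẑ×o_n = [-0.8454, 0.0022, 0.0000], ω = ẑ
J2: z=[0.7193, -0.6947, 0.0000] o=[0.2223, 0.2302, 0.0000] → [0.3128, 0.3239, 0.2897, 0.7193, -0.6947, 0.0000]
J3: z=[-0.4557, -0.4719, -0.7547] o=[0.3913, 0.3188, -0.1575] → [0.5356, 0.1601, -0.4236, -0.4557, -0.4719, -0.7547]
J4: z=[-0.7637, -0.2283, 0.6039] o=[-0.1021, 0.8150, -0.5938] → [-0.0511, 0.1726, 0.0006, -0.7637, -0.2283, 0.6039]
q̇ = J⁺·V = [0.0100, -0.4520, 0.8940, -0.4910]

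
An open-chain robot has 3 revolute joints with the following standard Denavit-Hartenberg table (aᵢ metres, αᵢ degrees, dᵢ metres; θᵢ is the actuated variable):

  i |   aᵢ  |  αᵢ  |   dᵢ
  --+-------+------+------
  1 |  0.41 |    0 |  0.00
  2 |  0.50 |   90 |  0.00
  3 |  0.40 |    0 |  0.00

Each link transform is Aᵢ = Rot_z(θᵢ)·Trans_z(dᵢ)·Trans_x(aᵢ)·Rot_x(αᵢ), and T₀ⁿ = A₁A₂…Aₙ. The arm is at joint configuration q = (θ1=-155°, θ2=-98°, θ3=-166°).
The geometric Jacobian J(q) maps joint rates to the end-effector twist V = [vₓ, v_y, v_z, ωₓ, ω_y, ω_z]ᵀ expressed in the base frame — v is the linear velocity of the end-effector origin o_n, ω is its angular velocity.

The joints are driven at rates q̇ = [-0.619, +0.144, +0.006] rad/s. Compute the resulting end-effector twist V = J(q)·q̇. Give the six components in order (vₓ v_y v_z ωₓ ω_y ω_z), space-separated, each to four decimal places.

o_n = [-0.4043, -0.0663, -0.0968]
J₁: ẑ×o_n = [0.0663, -0.4043, 0.0000], ω = ẑ
J2: z=[0.0000, 0.0000, 1.0000] o=[-0.3716, -0.1733, 0.0000] → [-0.1070, -0.0327, 0.0000, 0.0000, 0.0000, 1.0000]
J3: z=[0.9563, 0.2924, 0.0000] o=[-0.5178, 0.3049, 0.0000] → [-0.0283, 0.0925, -0.3881, 0.9563, 0.2924, 0.0000]
V = J·q̇ = [-0.0566, 0.2461, -0.0023, 0.0057, 0.0018, -0.4750]

-0.0566 0.2461 -0.0023 0.0057 0.0018 -0.4750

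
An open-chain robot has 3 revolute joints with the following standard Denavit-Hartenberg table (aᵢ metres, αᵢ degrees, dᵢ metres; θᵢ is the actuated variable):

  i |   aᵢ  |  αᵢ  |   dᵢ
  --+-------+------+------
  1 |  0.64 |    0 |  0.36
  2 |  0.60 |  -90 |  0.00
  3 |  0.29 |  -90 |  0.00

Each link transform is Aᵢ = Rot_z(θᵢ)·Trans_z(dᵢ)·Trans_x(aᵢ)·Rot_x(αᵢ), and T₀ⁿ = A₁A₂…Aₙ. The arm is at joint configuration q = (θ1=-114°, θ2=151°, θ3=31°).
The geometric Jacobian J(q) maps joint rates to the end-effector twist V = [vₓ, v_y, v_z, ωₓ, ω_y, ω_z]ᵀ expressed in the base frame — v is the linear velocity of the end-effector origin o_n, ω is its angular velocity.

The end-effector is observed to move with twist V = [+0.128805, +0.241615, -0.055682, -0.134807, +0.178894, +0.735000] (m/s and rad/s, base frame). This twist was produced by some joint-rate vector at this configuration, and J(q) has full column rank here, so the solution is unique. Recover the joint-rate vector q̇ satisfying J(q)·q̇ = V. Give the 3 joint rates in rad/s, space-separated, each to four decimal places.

o_n = [0.4174, -0.0740, 0.2106]
J₁: ẑ×o_n = [0.0740, 0.4174, -0.0000], ω = ẑ
J2: z=[0.0000, 0.0000, 1.0000] o=[-0.2603, -0.5847, 0.3600] → [-0.5107, 0.6777, 0.0000, 0.0000, 0.0000, 1.0000]
J3: z=[-0.6018, 0.7986, 0.0000] o=[0.2189, -0.2236, 0.3600] → [-0.1193, -0.0899, -0.2486, -0.6018, 0.7986, 0.0000]
q̇ = J⁺·V = [0.9080, -0.1730, 0.2240]

0.9080 -0.1730 0.2240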